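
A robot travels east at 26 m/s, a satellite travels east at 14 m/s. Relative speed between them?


Given: v_A = 26 m/s east, v_B = 14 m/s east
Both move in the same direction; relative speed = |v_A - v_B|
|26 - 14| = |12|
= 12 m/s

12 m/s


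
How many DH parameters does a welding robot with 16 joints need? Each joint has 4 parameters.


Given: 16 joints, 4 DH parameters per joint (d, theta, a, alpha)
Total DH parameters = number_of_joints * 4
Total = 16 * 4
Total = 64

64


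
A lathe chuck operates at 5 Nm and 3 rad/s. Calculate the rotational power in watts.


Given: tau = 5 Nm, omega = 3 rad/s
Using P = tau * omega
P = 5 * 3
P = 15 W

15 W


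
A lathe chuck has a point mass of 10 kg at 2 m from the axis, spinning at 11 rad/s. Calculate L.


Given: m = 10 kg, r = 2 m, omega = 11 rad/s
For a point mass: I = m*r^2
I = 10*2^2 = 10*4 = 40
L = I*omega = 40*11
L = 440 kg*m^2/s

440 kg*m^2/s


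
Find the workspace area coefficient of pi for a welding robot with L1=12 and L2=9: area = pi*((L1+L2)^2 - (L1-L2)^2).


Given: L1 = 12, L2 = 9
(L1+L2)^2 = (21)^2 = 441
(L1-L2)^2 = (3)^2 = 9
Difference = 441 - 9 = 432
This equals 4*L1*L2 = 4*12*9 = 432
Workspace area = 432*pi

432


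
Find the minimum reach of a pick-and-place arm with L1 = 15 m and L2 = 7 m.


Given: L1 = 15 m, L2 = 7 m
For a 2-link planar arm, min reach = |L1 - L2| (second link folded back)
Min reach = |15 - 7|
Min reach = 8 m

8 m


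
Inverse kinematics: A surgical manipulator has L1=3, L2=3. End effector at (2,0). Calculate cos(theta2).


Given: L1 = 3, L2 = 3, target (x, y) = (2, 0)
Using cos(theta2) = (x^2 + y^2 - L1^2 - L2^2) / (2*L1*L2)
x^2 + y^2 = 2^2 + 0 = 4
L1^2 + L2^2 = 9 + 9 = 18
Numerator = 4 - 18 = -14
Denominator = 2*3*3 = 18
cos(theta2) = -14/18 = -7/9

-7/9


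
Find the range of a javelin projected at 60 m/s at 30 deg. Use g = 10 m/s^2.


Given: v0 = 60 m/s, theta = 30 deg, g = 10 m/s^2
sin(2*30) = sin(60) = sqrt(3)/2
Using R = v0^2 * sin(2*theta) / g
R = 60^2 * (sqrt(3)/2) / 10
R = 3600 * sqrt(3) / 20
R = 180*sqrt(3) m

180*sqrt(3) m


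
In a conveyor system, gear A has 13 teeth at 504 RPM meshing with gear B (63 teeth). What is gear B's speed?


Given: N1 = 13 teeth, w1 = 504 RPM, N2 = 63 teeth
Using N1*w1 = N2*w2
w2 = N1*w1 / N2
w2 = 13*504 / 63
w2 = 6552 / 63
w2 = 104 RPM

104 RPM


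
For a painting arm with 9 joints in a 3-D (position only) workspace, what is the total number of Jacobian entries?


Given: task space dimension = 3, joints = 9
Jacobian is a 3 x 9 matrix
Total entries = rows * columns
Total = 3 * 9
Total = 27

27


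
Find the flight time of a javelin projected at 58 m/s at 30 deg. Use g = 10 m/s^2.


Given: v0 = 58 m/s, theta = 30 deg, g = 10 m/s^2
sin(30) = 1/2
Using T = 2*v0*sin(theta) / g
T = 2*58*1/2 / 10
T = 58 / 10
T = 29/5 s

29/5 s


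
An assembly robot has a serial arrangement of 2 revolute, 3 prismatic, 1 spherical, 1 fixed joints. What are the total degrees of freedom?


Given: serial robot with 2 revolute, 3 prismatic, 1 spherical, 1 fixed joints
DOF contribution per joint type: revolute=1, prismatic=1, spherical=3, fixed=0
DOF = 2*1 + 3*1 + 1*3 + 1*0
DOF = 8

8


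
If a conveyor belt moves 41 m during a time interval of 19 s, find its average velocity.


Given: distance d = 41 m, time t = 19 s
Using v = d / t
v = 41 / 19
v = 41/19 m/s

41/19 m/s


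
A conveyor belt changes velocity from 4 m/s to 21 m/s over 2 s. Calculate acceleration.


Given: initial velocity v0 = 4 m/s, final velocity v = 21 m/s, time t = 2 s
Using a = (v - v0) / t
a = (21 - 4) / 2
a = 17 / 2
a = 17/2 m/s^2

17/2 m/s^2


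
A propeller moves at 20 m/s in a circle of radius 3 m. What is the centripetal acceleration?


Given: v = 20 m/s, r = 3 m
Using a_c = v^2 / r
a_c = 20^2 / 3
a_c = 400 / 3
a_c = 400/3 m/s^2

400/3 m/s^2


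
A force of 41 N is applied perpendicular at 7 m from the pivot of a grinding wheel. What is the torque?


Given: F = 41 N, r = 7 m, angle = 90 deg (perpendicular)
Using tau = F * r * sin(90)
sin(90) = 1
tau = 41 * 7 * 1
tau = 287 Nm

287 Nm


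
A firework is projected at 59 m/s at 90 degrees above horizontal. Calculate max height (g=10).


Given: v0 = 59 m/s, theta = 90 deg, g = 10 m/s^2
sin^2(90) = 1
Using H = v0^2 * sin^2(theta) / (2*g)
H = 59^2 * 1 / (2*10)
H = 3481 * 1 / 20
H = 3481 / 20
H = 3481/20 m

3481/20 m


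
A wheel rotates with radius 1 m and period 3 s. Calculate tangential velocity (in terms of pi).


Given: radius r = 1 m, period T = 3 s
Using v = 2*pi*r / T
v = 2*pi*1 / 3
v = 2*pi / 3
v = 2/3*pi m/s

2/3*pi m/s


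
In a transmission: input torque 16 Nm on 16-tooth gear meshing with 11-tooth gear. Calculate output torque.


Given: N1 = 16, N2 = 11, T1 = 16 Nm
Using T2/T1 = N2/N1
T2 = T1 * N2 / N1
T2 = 16 * 11 / 16
T2 = 176 / 16
T2 = 11 Nm

11 Nm


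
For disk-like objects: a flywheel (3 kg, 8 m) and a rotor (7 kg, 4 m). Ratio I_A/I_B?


Given: M1=3 kg, R1=8 m, M2=7 kg, R2=4 m
For a disk: I = (1/2)*M*R^2, so I_A/I_B = (M1*R1^2)/(M2*R2^2)
M1*R1^2 = 3*64 = 192
M2*R2^2 = 7*16 = 112
I_A/I_B = 192/112 = 12/7

12/7


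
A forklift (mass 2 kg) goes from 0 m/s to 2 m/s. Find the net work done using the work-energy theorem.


Given: m = 2 kg, v0 = 0 m/s, v = 2 m/s
Using W = (1/2)*m*(v^2 - v0^2)
v^2 = 2^2 = 4
v0^2 = 0^2 = 0
v^2 - v0^2 = 4 - 0 = 4
W = (1/2)*2*4 = 4 J

4 J


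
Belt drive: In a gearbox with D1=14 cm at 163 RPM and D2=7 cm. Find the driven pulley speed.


Given: D1 = 14 cm, w1 = 163 RPM, D2 = 7 cm
Using D1*w1 = D2*w2
w2 = D1*w1 / D2
w2 = 14*163 / 7
w2 = 2282 / 7
w2 = 326 RPM

326 RPM


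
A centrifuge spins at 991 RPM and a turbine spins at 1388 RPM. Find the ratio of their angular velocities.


Given: RPM_A = 991, RPM_B = 1388
omega = 2*pi*RPM/60, so omega_A/omega_B = RPM_A / RPM_B
omega_A/omega_B = 991 / 1388
omega_A/omega_B = 991/1388

991/1388


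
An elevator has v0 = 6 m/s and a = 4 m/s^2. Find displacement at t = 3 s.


Given: v0 = 6 m/s, a = 4 m/s^2, t = 3 s
Using s = v0*t + (1/2)*a*t^2
s = 6*3 + (1/2)*4*3^2
s = 18 + (1/2)*36
s = 18 + 18
s = 36

36 m


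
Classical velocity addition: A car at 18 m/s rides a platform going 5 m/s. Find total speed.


Given: object velocity = 18 m/s, platform velocity = 5 m/s (same direction)
Using classical velocity addition: v_total = v_object + v_platform
v_total = 18 + 5
v_total = 23 m/s

23 m/s


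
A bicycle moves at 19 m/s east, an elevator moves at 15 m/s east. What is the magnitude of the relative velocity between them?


Given: v_A = 19 m/s east, v_B = 15 m/s east
Both move in the same direction; relative speed = |v_A - v_B|
|19 - 15| = |4|
= 4 m/s

4 m/s


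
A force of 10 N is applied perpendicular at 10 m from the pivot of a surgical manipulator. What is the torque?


Given: F = 10 N, r = 10 m, angle = 90 deg (perpendicular)
Using tau = F * r * sin(90)
sin(90) = 1
tau = 10 * 10 * 1
tau = 100 Nm

100 Nm


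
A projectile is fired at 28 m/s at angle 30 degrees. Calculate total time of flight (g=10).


Given: v0 = 28 m/s, theta = 30 deg, g = 10 m/s^2
sin(30) = 1/2
Using T = 2*v0*sin(theta) / g
T = 2*28*1/2 / 10
T = 28 / 10
T = 14/5 s

14/5 s


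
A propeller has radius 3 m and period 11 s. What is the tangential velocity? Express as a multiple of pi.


Given: radius r = 3 m, period T = 11 s
Using v = 2*pi*r / T
v = 2*pi*3 / 11
v = 6*pi / 11
v = 6/11*pi m/s

6/11*pi m/s


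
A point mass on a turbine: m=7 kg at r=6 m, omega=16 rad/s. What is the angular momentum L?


Given: m = 7 kg, r = 6 m, omega = 16 rad/s
For a point mass: I = m*r^2
I = 7*6^2 = 7*36 = 252
L = I*omega = 252*16
L = 4032 kg*m^2/s

4032 kg*m^2/s


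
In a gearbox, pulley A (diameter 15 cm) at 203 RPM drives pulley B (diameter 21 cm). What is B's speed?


Given: D1 = 15 cm, w1 = 203 RPM, D2 = 21 cm
Using D1*w1 = D2*w2
w2 = D1*w1 / D2
w2 = 15*203 / 21
w2 = 3045 / 21
w2 = 145 RPM

145 RPM


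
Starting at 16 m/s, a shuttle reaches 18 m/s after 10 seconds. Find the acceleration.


Given: initial velocity v0 = 16 m/s, final velocity v = 18 m/s, time t = 10 s
Using a = (v - v0) / t
a = (18 - 16) / 10
a = 2 / 10
a = 1/5 m/s^2

1/5 m/s^2


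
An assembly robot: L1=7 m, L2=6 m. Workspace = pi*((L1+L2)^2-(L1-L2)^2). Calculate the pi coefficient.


Given: L1 = 7, L2 = 6
(L1+L2)^2 = (13)^2 = 169
(L1-L2)^2 = (1)^2 = 1
Difference = 169 - 1 = 168
This equals 4*L1*L2 = 4*7*6 = 168
Workspace area = 168*pi

168


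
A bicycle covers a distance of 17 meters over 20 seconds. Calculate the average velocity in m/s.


Given: distance d = 17 m, time t = 20 s
Using v = d / t
v = 17 / 20
v = 17/20 m/s

17/20 m/s


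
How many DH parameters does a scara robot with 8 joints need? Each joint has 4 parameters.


Given: 8 joints, 4 DH parameters per joint (d, theta, a, alpha)
Total DH parameters = number_of_joints * 4
Total = 8 * 4
Total = 32

32


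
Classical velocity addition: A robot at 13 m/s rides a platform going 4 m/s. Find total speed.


Given: object velocity = 13 m/s, platform velocity = 4 m/s (same direction)
Using classical velocity addition: v_total = v_object + v_platform
v_total = 13 + 4
v_total = 17 m/s

17 m/s


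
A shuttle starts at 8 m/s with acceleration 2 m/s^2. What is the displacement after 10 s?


Given: v0 = 8 m/s, a = 2 m/s^2, t = 10 s
Using s = v0*t + (1/2)*a*t^2
s = 8*10 + (1/2)*2*10^2
s = 80 + (1/2)*200
s = 80 + 100
s = 180

180 m


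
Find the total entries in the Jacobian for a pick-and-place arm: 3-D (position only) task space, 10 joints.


Given: task space dimension = 3, joints = 10
Jacobian is a 3 x 10 matrix
Total entries = rows * columns
Total = 3 * 10
Total = 30

30


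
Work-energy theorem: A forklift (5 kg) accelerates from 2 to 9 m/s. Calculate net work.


Given: m = 5 kg, v0 = 2 m/s, v = 9 m/s
Using W = (1/2)*m*(v^2 - v0^2)
v^2 = 9^2 = 81
v0^2 = 2^2 = 4
v^2 - v0^2 = 81 - 4 = 77
W = (1/2)*5*77 = 385/2 J

385/2 J


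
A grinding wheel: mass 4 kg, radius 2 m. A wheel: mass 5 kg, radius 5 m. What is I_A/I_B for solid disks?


Given: M1=4 kg, R1=2 m, M2=5 kg, R2=5 m
For a disk: I = (1/2)*M*R^2, so I_A/I_B = (M1*R1^2)/(M2*R2^2)
M1*R1^2 = 4*4 = 16
M2*R2^2 = 5*25 = 125
I_A/I_B = 16/125 = 16/125

16/125


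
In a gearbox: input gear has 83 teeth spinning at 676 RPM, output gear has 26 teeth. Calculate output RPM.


Given: N1 = 83 teeth, w1 = 676 RPM, N2 = 26 teeth
Using N1*w1 = N2*w2
w2 = N1*w1 / N2
w2 = 83*676 / 26
w2 = 56108 / 26
w2 = 2158 RPM

2158 RPM


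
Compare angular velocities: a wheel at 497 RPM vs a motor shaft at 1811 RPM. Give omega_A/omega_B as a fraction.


Given: RPM_A = 497, RPM_B = 1811
omega = 2*pi*RPM/60, so omega_A/omega_B = RPM_A / RPM_B
omega_A/omega_B = 497 / 1811
omega_A/omega_B = 497/1811

497/1811


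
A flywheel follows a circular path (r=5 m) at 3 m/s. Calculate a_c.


Given: v = 3 m/s, r = 5 m
Using a_c = v^2 / r
a_c = 3^2 / 5
a_c = 9 / 5
a_c = 9/5 m/s^2

9/5 m/s^2


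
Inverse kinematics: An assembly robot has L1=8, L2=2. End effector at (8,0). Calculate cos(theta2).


Given: L1 = 8, L2 = 2, target (x, y) = (8, 0)
Using cos(theta2) = (x^2 + y^2 - L1^2 - L2^2) / (2*L1*L2)
x^2 + y^2 = 8^2 + 0 = 64
L1^2 + L2^2 = 64 + 4 = 68
Numerator = 64 - 68 = -4
Denominator = 2*8*2 = 32
cos(theta2) = -4/32 = -1/8

-1/8


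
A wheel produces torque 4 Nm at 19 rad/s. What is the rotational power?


Given: tau = 4 Nm, omega = 19 rad/s
Using P = tau * omega
P = 4 * 19
P = 76 W

76 W


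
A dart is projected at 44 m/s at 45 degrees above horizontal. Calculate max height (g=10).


Given: v0 = 44 m/s, theta = 45 deg, g = 10 m/s^2
sin^2(45) = 1/2
Using H = v0^2 * sin^2(theta) / (2*g)
H = 44^2 * 1/2 / (2*10)
H = 1936 * 1/2 / 20
H = 968 / 20
H = 242/5 m

242/5 m


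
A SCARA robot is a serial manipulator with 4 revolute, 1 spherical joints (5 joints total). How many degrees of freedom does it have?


Given: serial robot with 4 revolute, 1 spherical joints
DOF contribution per joint type: revolute=1, prismatic=1, spherical=3, fixed=0
DOF = 4*1 + 1*3
DOF = 7

7


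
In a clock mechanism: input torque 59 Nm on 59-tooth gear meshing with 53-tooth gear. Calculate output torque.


Given: N1 = 59, N2 = 53, T1 = 59 Nm
Using T2/T1 = N2/N1
T2 = T1 * N2 / N1
T2 = 59 * 53 / 59
T2 = 3127 / 59
T2 = 53 Nm

53 Nm


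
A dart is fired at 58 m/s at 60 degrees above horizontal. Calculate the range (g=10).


Given: v0 = 58 m/s, theta = 60 deg, g = 10 m/s^2
sin(2*60) = sin(120) = sqrt(3)/2
Using R = v0^2 * sin(2*theta) / g
R = 58^2 * (sqrt(3)/2) / 10
R = 3364 * sqrt(3) / 20
R = 841/5*sqrt(3) m

841/5*sqrt(3) m


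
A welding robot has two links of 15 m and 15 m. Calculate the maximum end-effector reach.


Given: L1 = 15 m, L2 = 15 m
For a 2-link planar arm, max reach = L1 + L2 (fully extended)
Max reach = 15 + 15
Max reach = 30 m

30 m


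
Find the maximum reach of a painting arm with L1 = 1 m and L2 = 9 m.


Given: L1 = 1 m, L2 = 9 m
For a 2-link planar arm, max reach = L1 + L2 (fully extended)
Max reach = 1 + 9
Max reach = 10 m

10 m


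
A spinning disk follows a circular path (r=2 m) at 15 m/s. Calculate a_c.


Given: v = 15 m/s, r = 2 m
Using a_c = v^2 / r
a_c = 15^2 / 2
a_c = 225 / 2
a_c = 225/2 m/s^2

225/2 m/s^2


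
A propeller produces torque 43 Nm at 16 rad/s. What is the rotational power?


Given: tau = 43 Nm, omega = 16 rad/s
Using P = tau * omega
P = 43 * 16
P = 688 W

688 W


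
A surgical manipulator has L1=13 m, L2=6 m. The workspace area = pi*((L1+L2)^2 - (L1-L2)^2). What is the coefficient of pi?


Given: L1 = 13, L2 = 6
(L1+L2)^2 = (19)^2 = 361
(L1-L2)^2 = (7)^2 = 49
Difference = 361 - 49 = 312
This equals 4*L1*L2 = 4*13*6 = 312
Workspace area = 312*pi

312


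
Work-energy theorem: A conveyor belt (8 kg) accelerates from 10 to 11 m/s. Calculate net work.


Given: m = 8 kg, v0 = 10 m/s, v = 11 m/s
Using W = (1/2)*m*(v^2 - v0^2)
v^2 = 11^2 = 121
v0^2 = 10^2 = 100
v^2 - v0^2 = 121 - 100 = 21
W = (1/2)*8*21 = 84 J

84 J


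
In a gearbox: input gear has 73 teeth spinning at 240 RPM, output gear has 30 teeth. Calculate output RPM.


Given: N1 = 73 teeth, w1 = 240 RPM, N2 = 30 teeth
Using N1*w1 = N2*w2
w2 = N1*w1 / N2
w2 = 73*240 / 30
w2 = 17520 / 30
w2 = 584 RPM

584 RPM


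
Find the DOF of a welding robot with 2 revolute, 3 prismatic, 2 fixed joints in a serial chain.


Given: serial robot with 2 revolute, 3 prismatic, 2 fixed joints
DOF contribution per joint type: revolute=1, prismatic=1, spherical=3, fixed=0
DOF = 2*1 + 3*1 + 2*0
DOF = 5

5


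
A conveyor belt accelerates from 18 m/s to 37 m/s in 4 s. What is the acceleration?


Given: initial velocity v0 = 18 m/s, final velocity v = 37 m/s, time t = 4 s
Using a = (v - v0) / t
a = (37 - 18) / 4
a = 19 / 4
a = 19/4 m/s^2

19/4 m/s^2


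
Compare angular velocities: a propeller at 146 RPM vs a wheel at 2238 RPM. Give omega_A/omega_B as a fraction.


Given: RPM_A = 146, RPM_B = 2238
omega = 2*pi*RPM/60, so omega_A/omega_B = RPM_A / RPM_B
omega_A/omega_B = 146 / 2238
omega_A/omega_B = 73/1119

73/1119


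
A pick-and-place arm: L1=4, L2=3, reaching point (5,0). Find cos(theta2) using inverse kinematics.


Given: L1 = 4, L2 = 3, target (x, y) = (5, 0)
Using cos(theta2) = (x^2 + y^2 - L1^2 - L2^2) / (2*L1*L2)
x^2 + y^2 = 5^2 + 0 = 25
L1^2 + L2^2 = 16 + 9 = 25
Numerator = 25 - 25 = 0
Denominator = 2*4*3 = 24
cos(theta2) = 0/24 = 0

0


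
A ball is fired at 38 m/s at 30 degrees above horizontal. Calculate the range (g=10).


Given: v0 = 38 m/s, theta = 30 deg, g = 10 m/s^2
sin(2*30) = sin(60) = sqrt(3)/2
Using R = v0^2 * sin(2*theta) / g
R = 38^2 * (sqrt(3)/2) / 10
R = 1444 * sqrt(3) / 20
R = 361/5*sqrt(3) m

361/5*sqrt(3) m


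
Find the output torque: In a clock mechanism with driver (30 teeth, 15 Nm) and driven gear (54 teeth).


Given: N1 = 30, N2 = 54, T1 = 15 Nm
Using T2/T1 = N2/N1
T2 = T1 * N2 / N1
T2 = 15 * 54 / 30
T2 = 810 / 30
T2 = 27 Nm

27 Nm


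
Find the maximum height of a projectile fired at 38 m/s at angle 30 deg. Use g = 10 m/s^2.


Given: v0 = 38 m/s, theta = 30 deg, g = 10 m/s^2
sin^2(30) = 1/4
Using H = v0^2 * sin^2(theta) / (2*g)
H = 38^2 * 1/4 / (2*10)
H = 1444 * 1/4 / 20
H = 361 / 20
H = 361/20 m

361/20 m


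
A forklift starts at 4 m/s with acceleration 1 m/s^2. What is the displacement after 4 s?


Given: v0 = 4 m/s, a = 1 m/s^2, t = 4 s
Using s = v0*t + (1/2)*a*t^2
s = 4*4 + (1/2)*1*4^2
s = 16 + (1/2)*16
s = 16 + 8
s = 24

24 m


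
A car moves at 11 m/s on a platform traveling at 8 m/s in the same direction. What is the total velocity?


Given: object velocity = 11 m/s, platform velocity = 8 m/s (same direction)
Using classical velocity addition: v_total = v_object + v_platform
v_total = 11 + 8
v_total = 19 m/s

19 m/s


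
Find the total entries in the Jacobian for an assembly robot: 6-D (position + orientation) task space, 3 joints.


Given: task space dimension = 6, joints = 3
Jacobian is a 6 x 3 matrix
Total entries = rows * columns
Total = 6 * 3
Total = 18

18


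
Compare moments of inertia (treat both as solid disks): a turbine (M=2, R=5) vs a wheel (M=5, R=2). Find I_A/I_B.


Given: M1=2 kg, R1=5 m, M2=5 kg, R2=2 m
For a disk: I = (1/2)*M*R^2, so I_A/I_B = (M1*R1^2)/(M2*R2^2)
M1*R1^2 = 2*25 = 50
M2*R2^2 = 5*4 = 20
I_A/I_B = 50/20 = 5/2

5/2


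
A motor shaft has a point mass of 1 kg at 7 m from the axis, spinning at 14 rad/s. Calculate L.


Given: m = 1 kg, r = 7 m, omega = 14 rad/s
For a point mass: I = m*r^2
I = 1*7^2 = 1*49 = 49
L = I*omega = 49*14
L = 686 kg*m^2/s

686 kg*m^2/s


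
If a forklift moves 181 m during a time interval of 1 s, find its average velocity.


Given: distance d = 181 m, time t = 1 s
Using v = d / t
v = 181 / 1
v = 181 m/s

181 m/s


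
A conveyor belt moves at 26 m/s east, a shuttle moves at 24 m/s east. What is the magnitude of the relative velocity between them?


Given: v_A = 26 m/s east, v_B = 24 m/s east
Both move in the same direction; relative speed = |v_A - v_B|
|26 - 24| = |2|
= 2 m/s

2 m/s


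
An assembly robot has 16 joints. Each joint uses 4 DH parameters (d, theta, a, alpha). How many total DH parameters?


Given: 16 joints, 4 DH parameters per joint (d, theta, a, alpha)
Total DH parameters = number_of_joints * 4
Total = 16 * 4
Total = 64

64


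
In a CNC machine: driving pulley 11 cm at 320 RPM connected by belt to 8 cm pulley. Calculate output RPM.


Given: D1 = 11 cm, w1 = 320 RPM, D2 = 8 cm
Using D1*w1 = D2*w2
w2 = D1*w1 / D2
w2 = 11*320 / 8
w2 = 3520 / 8
w2 = 440 RPM

440 RPM


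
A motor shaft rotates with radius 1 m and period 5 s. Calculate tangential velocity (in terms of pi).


Given: radius r = 1 m, period T = 5 s
Using v = 2*pi*r / T
v = 2*pi*1 / 5
v = 2*pi / 5
v = 2/5*pi m/s

2/5*pi m/s


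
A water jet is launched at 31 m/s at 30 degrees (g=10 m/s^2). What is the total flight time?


Given: v0 = 31 m/s, theta = 30 deg, g = 10 m/s^2
sin(30) = 1/2
Using T = 2*v0*sin(theta) / g
T = 2*31*1/2 / 10
T = 31 / 10
T = 31/10 s

31/10 s


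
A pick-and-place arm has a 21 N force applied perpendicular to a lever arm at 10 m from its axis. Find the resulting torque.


Given: F = 21 N, r = 10 m, angle = 90 deg (perpendicular)
Using tau = F * r * sin(90)
sin(90) = 1
tau = 21 * 10 * 1
tau = 210 Nm

210 Nm


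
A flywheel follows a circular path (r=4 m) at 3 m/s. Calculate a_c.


Given: v = 3 m/s, r = 4 m
Using a_c = v^2 / r
a_c = 3^2 / 4
a_c = 9 / 4
a_c = 9/4 m/s^2

9/4 m/s^2


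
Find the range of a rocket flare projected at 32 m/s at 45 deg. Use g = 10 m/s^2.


Given: v0 = 32 m/s, theta = 45 deg, g = 10 m/s^2
sin(2*45) = sin(90) = 1
Using R = v0^2 * sin(2*theta) / g
R = 32^2 * 1 / 10
R = 1024 / 10
R = 512/5 m

512/5 m


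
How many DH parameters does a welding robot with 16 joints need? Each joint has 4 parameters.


Given: 16 joints, 4 DH parameters per joint (d, theta, a, alpha)
Total DH parameters = number_of_joints * 4
Total = 16 * 4
Total = 64

64


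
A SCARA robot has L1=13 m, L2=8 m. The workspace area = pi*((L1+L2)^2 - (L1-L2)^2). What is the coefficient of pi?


Given: L1 = 13, L2 = 8
(L1+L2)^2 = (21)^2 = 441
(L1-L2)^2 = (5)^2 = 25
Difference = 441 - 25 = 416
This equals 4*L1*L2 = 4*13*8 = 416
Workspace area = 416*pi

416


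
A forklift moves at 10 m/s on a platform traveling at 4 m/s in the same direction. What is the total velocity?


Given: object velocity = 10 m/s, platform velocity = 4 m/s (same direction)
Using classical velocity addition: v_total = v_object + v_platform
v_total = 10 + 4
v_total = 14 m/s

14 m/s


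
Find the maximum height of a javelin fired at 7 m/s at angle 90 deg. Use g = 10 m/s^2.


Given: v0 = 7 m/s, theta = 90 deg, g = 10 m/s^2
sin^2(90) = 1
Using H = v0^2 * sin^2(theta) / (2*g)
H = 7^2 * 1 / (2*10)
H = 49 * 1 / 20
H = 49 / 20
H = 49/20 m

49/20 m


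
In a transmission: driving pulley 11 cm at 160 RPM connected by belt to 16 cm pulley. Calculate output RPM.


Given: D1 = 11 cm, w1 = 160 RPM, D2 = 16 cm
Using D1*w1 = D2*w2
w2 = D1*w1 / D2
w2 = 11*160 / 16
w2 = 1760 / 16
w2 = 110 RPM

110 RPM


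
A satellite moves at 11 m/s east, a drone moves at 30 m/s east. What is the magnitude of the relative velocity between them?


Given: v_A = 11 m/s east, v_B = 30 m/s east
Both move in the same direction; relative speed = |v_A - v_B|
|11 - 30| = |-19|
= 19 m/s

19 m/s


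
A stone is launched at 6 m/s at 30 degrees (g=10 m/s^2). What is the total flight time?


Given: v0 = 6 m/s, theta = 30 deg, g = 10 m/s^2
sin(30) = 1/2
Using T = 2*v0*sin(theta) / g
T = 2*6*1/2 / 10
T = 6 / 10
T = 3/5 s

3/5 s


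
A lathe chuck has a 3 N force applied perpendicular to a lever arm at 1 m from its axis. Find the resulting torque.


Given: F = 3 N, r = 1 m, angle = 90 deg (perpendicular)
Using tau = F * r * sin(90)
sin(90) = 1
tau = 3 * 1 * 1
tau = 3 Nm

3 Nm


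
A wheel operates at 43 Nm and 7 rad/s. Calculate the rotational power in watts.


Given: tau = 43 Nm, omega = 7 rad/s
Using P = tau * omega
P = 43 * 7
P = 301 W

301 W


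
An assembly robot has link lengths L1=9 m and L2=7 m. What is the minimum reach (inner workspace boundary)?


Given: L1 = 9 m, L2 = 7 m
For a 2-link planar arm, min reach = |L1 - L2| (second link folded back)
Min reach = |9 - 7|
Min reach = 2 m

2 m


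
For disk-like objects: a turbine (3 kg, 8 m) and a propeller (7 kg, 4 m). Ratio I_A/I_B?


Given: M1=3 kg, R1=8 m, M2=7 kg, R2=4 m
For a disk: I = (1/2)*M*R^2, so I_A/I_B = (M1*R1^2)/(M2*R2^2)
M1*R1^2 = 3*64 = 192
M2*R2^2 = 7*16 = 112
I_A/I_B = 192/112 = 12/7

12/7


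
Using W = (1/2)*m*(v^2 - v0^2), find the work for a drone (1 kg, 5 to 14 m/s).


Given: m = 1 kg, v0 = 5 m/s, v = 14 m/s
Using W = (1/2)*m*(v^2 - v0^2)
v^2 = 14^2 = 196
v0^2 = 5^2 = 25
v^2 - v0^2 = 196 - 25 = 171
W = (1/2)*1*171 = 171/2 J

171/2 J


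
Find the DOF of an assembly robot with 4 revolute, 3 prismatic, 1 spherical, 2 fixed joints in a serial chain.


Given: serial robot with 4 revolute, 3 prismatic, 1 spherical, 2 fixed joints
DOF contribution per joint type: revolute=1, prismatic=1, spherical=3, fixed=0
DOF = 4*1 + 3*1 + 1*3 + 2*0
DOF = 10

10


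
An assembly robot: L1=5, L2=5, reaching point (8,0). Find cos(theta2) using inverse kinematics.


Given: L1 = 5, L2 = 5, target (x, y) = (8, 0)
Using cos(theta2) = (x^2 + y^2 - L1^2 - L2^2) / (2*L1*L2)
x^2 + y^2 = 8^2 + 0 = 64
L1^2 + L2^2 = 25 + 25 = 50
Numerator = 64 - 50 = 14
Denominator = 2*5*5 = 50
cos(theta2) = 14/50 = 7/25

7/25


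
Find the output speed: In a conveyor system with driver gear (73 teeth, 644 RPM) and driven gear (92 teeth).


Given: N1 = 73 teeth, w1 = 644 RPM, N2 = 92 teeth
Using N1*w1 = N2*w2
w2 = N1*w1 / N2
w2 = 73*644 / 92
w2 = 47012 / 92
w2 = 511 RPM

511 RPM


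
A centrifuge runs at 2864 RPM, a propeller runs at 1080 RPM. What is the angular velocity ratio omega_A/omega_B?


Given: RPM_A = 2864, RPM_B = 1080
omega = 2*pi*RPM/60, so omega_A/omega_B = RPM_A / RPM_B
omega_A/omega_B = 2864 / 1080
omega_A/omega_B = 358/135

358/135


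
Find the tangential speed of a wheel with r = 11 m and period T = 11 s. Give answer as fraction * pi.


Given: radius r = 11 m, period T = 11 s
Using v = 2*pi*r / T
v = 2*pi*11 / 11
v = 22*pi / 11
v = 2*pi m/s

2*pi m/s


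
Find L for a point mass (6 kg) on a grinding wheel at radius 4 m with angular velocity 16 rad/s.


Given: m = 6 kg, r = 4 m, omega = 16 rad/s
For a point mass: I = m*r^2
I = 6*4^2 = 6*16 = 96
L = I*omega = 96*16
L = 1536 kg*m^2/s

1536 kg*m^2/s


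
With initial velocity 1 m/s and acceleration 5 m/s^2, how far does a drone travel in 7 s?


Given: v0 = 1 m/s, a = 5 m/s^2, t = 7 s
Using s = v0*t + (1/2)*a*t^2
s = 1*7 + (1/2)*5*7^2
s = 7 + (1/2)*245
s = 7 + 245/2
s = 259/2

259/2 m


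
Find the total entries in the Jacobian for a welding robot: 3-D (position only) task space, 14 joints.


Given: task space dimension = 3, joints = 14
Jacobian is a 3 x 14 matrix
Total entries = rows * columns
Total = 3 * 14
Total = 42

42


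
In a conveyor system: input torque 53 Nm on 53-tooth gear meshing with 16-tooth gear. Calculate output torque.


Given: N1 = 53, N2 = 16, T1 = 53 Nm
Using T2/T1 = N2/N1
T2 = T1 * N2 / N1
T2 = 53 * 16 / 53
T2 = 848 / 53
T2 = 16 Nm

16 Nm


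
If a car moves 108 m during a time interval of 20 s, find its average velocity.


Given: distance d = 108 m, time t = 20 s
Using v = d / t
v = 108 / 20
v = 27/5 m/s

27/5 m/s


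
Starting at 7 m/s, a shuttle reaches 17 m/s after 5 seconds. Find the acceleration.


Given: initial velocity v0 = 7 m/s, final velocity v = 17 m/s, time t = 5 s
Using a = (v - v0) / t
a = (17 - 7) / 5
a = 10 / 5
a = 2 m/s^2

2 m/s^2


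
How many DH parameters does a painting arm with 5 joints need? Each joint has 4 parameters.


Given: 5 joints, 4 DH parameters per joint (d, theta, a, alpha)
Total DH parameters = number_of_joints * 4
Total = 5 * 4
Total = 20

20


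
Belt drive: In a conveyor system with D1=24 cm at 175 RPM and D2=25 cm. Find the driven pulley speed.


Given: D1 = 24 cm, w1 = 175 RPM, D2 = 25 cm
Using D1*w1 = D2*w2
w2 = D1*w1 / D2
w2 = 24*175 / 25
w2 = 4200 / 25
w2 = 168 RPM

168 RPM


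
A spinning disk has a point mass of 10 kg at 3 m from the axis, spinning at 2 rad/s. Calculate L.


Given: m = 10 kg, r = 3 m, omega = 2 rad/s
For a point mass: I = m*r^2
I = 10*3^2 = 10*9 = 90
L = I*omega = 90*2
L = 180 kg*m^2/s

180 kg*m^2/s


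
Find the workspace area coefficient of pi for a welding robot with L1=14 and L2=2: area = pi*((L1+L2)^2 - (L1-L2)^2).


Given: L1 = 14, L2 = 2
(L1+L2)^2 = (16)^2 = 256
(L1-L2)^2 = (12)^2 = 144
Difference = 256 - 144 = 112
This equals 4*L1*L2 = 4*14*2 = 112
Workspace area = 112*pi

112


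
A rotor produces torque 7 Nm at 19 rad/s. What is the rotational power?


Given: tau = 7 Nm, omega = 19 rad/s
Using P = tau * omega
P = 7 * 19
P = 133 W

133 W


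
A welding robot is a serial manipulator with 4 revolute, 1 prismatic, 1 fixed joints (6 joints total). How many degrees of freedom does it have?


Given: serial robot with 4 revolute, 1 prismatic, 1 fixed joints
DOF contribution per joint type: revolute=1, prismatic=1, spherical=3, fixed=0
DOF = 4*1 + 1*1 + 1*0
DOF = 5

5


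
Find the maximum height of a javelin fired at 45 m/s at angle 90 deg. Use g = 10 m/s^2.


Given: v0 = 45 m/s, theta = 90 deg, g = 10 m/s^2
sin^2(90) = 1
Using H = v0^2 * sin^2(theta) / (2*g)
H = 45^2 * 1 / (2*10)
H = 2025 * 1 / 20
H = 2025 / 20
H = 405/4 m

405/4 m


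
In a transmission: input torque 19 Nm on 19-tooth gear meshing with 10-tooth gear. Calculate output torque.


Given: N1 = 19, N2 = 10, T1 = 19 Nm
Using T2/T1 = N2/N1
T2 = T1 * N2 / N1
T2 = 19 * 10 / 19
T2 = 190 / 19
T2 = 10 Nm

10 Nm


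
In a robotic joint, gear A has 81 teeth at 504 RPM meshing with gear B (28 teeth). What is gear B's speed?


Given: N1 = 81 teeth, w1 = 504 RPM, N2 = 28 teeth
Using N1*w1 = N2*w2
w2 = N1*w1 / N2
w2 = 81*504 / 28
w2 = 40824 / 28
w2 = 1458 RPM

1458 RPM


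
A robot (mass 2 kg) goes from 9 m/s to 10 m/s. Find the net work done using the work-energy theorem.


Given: m = 2 kg, v0 = 9 m/s, v = 10 m/s
Using W = (1/2)*m*(v^2 - v0^2)
v^2 = 10^2 = 100
v0^2 = 9^2 = 81
v^2 - v0^2 = 100 - 81 = 19
W = (1/2)*2*19 = 19 J

19 J


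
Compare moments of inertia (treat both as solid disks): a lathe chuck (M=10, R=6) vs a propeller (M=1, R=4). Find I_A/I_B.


Given: M1=10 kg, R1=6 m, M2=1 kg, R2=4 m
For a disk: I = (1/2)*M*R^2, so I_A/I_B = (M1*R1^2)/(M2*R2^2)
M1*R1^2 = 10*36 = 360
M2*R2^2 = 1*16 = 16
I_A/I_B = 360/16 = 45/2

45/2


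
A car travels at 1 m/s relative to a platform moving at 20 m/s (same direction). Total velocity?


Given: object velocity = 1 m/s, platform velocity = 20 m/s (same direction)
Using classical velocity addition: v_total = v_object + v_platform
v_total = 1 + 20
v_total = 21 m/s

21 m/s


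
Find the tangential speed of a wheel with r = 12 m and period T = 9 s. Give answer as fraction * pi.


Given: radius r = 12 m, period T = 9 s
Using v = 2*pi*r / T
v = 2*pi*12 / 9
v = 24*pi / 9
v = 8/3*pi m/s

8/3*pi m/s


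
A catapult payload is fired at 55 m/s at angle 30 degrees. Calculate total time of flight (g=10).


Given: v0 = 55 m/s, theta = 30 deg, g = 10 m/s^2
sin(30) = 1/2
Using T = 2*v0*sin(theta) / g
T = 2*55*1/2 / 10
T = 55 / 10
T = 11/2 s

11/2 s


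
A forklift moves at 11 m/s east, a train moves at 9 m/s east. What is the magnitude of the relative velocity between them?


Given: v_A = 11 m/s east, v_B = 9 m/s east
Both move in the same direction; relative speed = |v_A - v_B|
|11 - 9| = |2|
= 2 m/s

2 m/s


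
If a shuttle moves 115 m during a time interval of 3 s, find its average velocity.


Given: distance d = 115 m, time t = 3 s
Using v = d / t
v = 115 / 3
v = 115/3 m/s

115/3 m/s


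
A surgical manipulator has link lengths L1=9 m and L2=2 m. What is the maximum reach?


Given: L1 = 9 m, L2 = 2 m
For a 2-link planar arm, max reach = L1 + L2 (fully extended)
Max reach = 9 + 2
Max reach = 11 m

11 m


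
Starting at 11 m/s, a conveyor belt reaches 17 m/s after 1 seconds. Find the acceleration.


Given: initial velocity v0 = 11 m/s, final velocity v = 17 m/s, time t = 1 s
Using a = (v - v0) / t
a = (17 - 11) / 1
a = 6 / 1
a = 6 m/s^2

6 m/s^2


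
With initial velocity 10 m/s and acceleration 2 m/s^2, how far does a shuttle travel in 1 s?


Given: v0 = 10 m/s, a = 2 m/s^2, t = 1 s
Using s = v0*t + (1/2)*a*t^2
s = 10*1 + (1/2)*2*1^2
s = 10 + (1/2)*2
s = 10 + 1
s = 11

11 m


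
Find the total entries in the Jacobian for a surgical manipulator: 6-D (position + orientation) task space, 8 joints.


Given: task space dimension = 6, joints = 8
Jacobian is a 6 x 8 matrix
Total entries = rows * columns
Total = 6 * 8
Total = 48

48


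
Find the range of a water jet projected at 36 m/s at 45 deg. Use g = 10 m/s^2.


Given: v0 = 36 m/s, theta = 45 deg, g = 10 m/s^2
sin(2*45) = sin(90) = 1
Using R = v0^2 * sin(2*theta) / g
R = 36^2 * 1 / 10
R = 1296 / 10
R = 648/5 m

648/5 m


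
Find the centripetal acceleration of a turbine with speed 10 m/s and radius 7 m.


Given: v = 10 m/s, r = 7 m
Using a_c = v^2 / r
a_c = 10^2 / 7
a_c = 100 / 7
a_c = 100/7 m/s^2

100/7 m/s^2


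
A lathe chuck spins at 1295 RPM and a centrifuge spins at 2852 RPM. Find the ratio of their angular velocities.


Given: RPM_A = 1295, RPM_B = 2852
omega = 2*pi*RPM/60, so omega_A/omega_B = RPM_A / RPM_B
omega_A/omega_B = 1295 / 2852
omega_A/omega_B = 1295/2852

1295/2852


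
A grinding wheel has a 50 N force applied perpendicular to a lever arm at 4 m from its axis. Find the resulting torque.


Given: F = 50 N, r = 4 m, angle = 90 deg (perpendicular)
Using tau = F * r * sin(90)
sin(90) = 1
tau = 50 * 4 * 1
tau = 200 Nm

200 Nm


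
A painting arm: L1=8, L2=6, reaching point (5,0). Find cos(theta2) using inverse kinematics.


Given: L1 = 8, L2 = 6, target (x, y) = (5, 0)
Using cos(theta2) = (x^2 + y^2 - L1^2 - L2^2) / (2*L1*L2)
x^2 + y^2 = 5^2 + 0 = 25
L1^2 + L2^2 = 64 + 36 = 100
Numerator = 25 - 100 = -75
Denominator = 2*8*6 = 96
cos(theta2) = -75/96 = -25/32

-25/32


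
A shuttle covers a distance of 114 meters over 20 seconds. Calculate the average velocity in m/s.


Given: distance d = 114 m, time t = 20 s
Using v = d / t
v = 114 / 20
v = 57/10 m/s

57/10 m/s


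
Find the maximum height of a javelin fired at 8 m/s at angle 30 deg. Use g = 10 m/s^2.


Given: v0 = 8 m/s, theta = 30 deg, g = 10 m/s^2
sin^2(30) = 1/4
Using H = v0^2 * sin^2(theta) / (2*g)
H = 8^2 * 1/4 / (2*10)
H = 64 * 1/4 / 20
H = 16 / 20
H = 4/5 m

4/5 m


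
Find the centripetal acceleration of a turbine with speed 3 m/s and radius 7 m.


Given: v = 3 m/s, r = 7 m
Using a_c = v^2 / r
a_c = 3^2 / 7
a_c = 9 / 7
a_c = 9/7 m/s^2

9/7 m/s^2


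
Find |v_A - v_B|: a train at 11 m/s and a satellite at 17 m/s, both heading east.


Given: v_A = 11 m/s east, v_B = 17 m/s east
Both move in the same direction; relative speed = |v_A - v_B|
|11 - 17| = |-6|
= 6 m/s

6 m/s


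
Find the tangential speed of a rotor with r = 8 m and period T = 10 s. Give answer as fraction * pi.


Given: radius r = 8 m, period T = 10 s
Using v = 2*pi*r / T
v = 2*pi*8 / 10
v = 16*pi / 10
v = 8/5*pi m/s

8/5*pi m/s


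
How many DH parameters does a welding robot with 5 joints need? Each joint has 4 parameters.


Given: 5 joints, 4 DH parameters per joint (d, theta, a, alpha)
Total DH parameters = number_of_joints * 4
Total = 5 * 4
Total = 20

20


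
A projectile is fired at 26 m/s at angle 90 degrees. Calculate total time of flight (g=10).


Given: v0 = 26 m/s, theta = 90 deg, g = 10 m/s^2
sin(90) = 1
Using T = 2*v0*sin(theta) / g
T = 2*26*1 / 10
T = 52 / 10
T = 26/5 s

26/5 s


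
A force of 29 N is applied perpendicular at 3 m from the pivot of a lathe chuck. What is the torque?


Given: F = 29 N, r = 3 m, angle = 90 deg (perpendicular)
Using tau = F * r * sin(90)
sin(90) = 1
tau = 29 * 3 * 1
tau = 87 Nm

87 Nm


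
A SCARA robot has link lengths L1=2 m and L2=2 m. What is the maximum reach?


Given: L1 = 2 m, L2 = 2 m
For a 2-link planar arm, max reach = L1 + L2 (fully extended)
Max reach = 2 + 2
Max reach = 4 m

4 m


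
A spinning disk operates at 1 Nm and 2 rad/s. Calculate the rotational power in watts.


Given: tau = 1 Nm, omega = 2 rad/s
Using P = tau * omega
P = 1 * 2
P = 2 W

2 W


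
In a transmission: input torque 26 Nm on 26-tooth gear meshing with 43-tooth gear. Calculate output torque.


Given: N1 = 26, N2 = 43, T1 = 26 Nm
Using T2/T1 = N2/N1
T2 = T1 * N2 / N1
T2 = 26 * 43 / 26
T2 = 1118 / 26
T2 = 43 Nm

43 Nm


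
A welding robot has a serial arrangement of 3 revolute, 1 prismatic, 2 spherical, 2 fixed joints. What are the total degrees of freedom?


Given: serial robot with 3 revolute, 1 prismatic, 2 spherical, 2 fixed joints
DOF contribution per joint type: revolute=1, prismatic=1, spherical=3, fixed=0
DOF = 3*1 + 1*1 + 2*3 + 2*0
DOF = 10

10


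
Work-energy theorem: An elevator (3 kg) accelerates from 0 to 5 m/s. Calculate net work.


Given: m = 3 kg, v0 = 0 m/s, v = 5 m/s
Using W = (1/2)*m*(v^2 - v0^2)
v^2 = 5^2 = 25
v0^2 = 0^2 = 0
v^2 - v0^2 = 25 - 0 = 25
W = (1/2)*3*25 = 75/2 J

75/2 J


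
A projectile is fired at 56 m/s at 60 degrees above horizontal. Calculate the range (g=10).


Given: v0 = 56 m/s, theta = 60 deg, g = 10 m/s^2
sin(2*60) = sin(120) = sqrt(3)/2
Using R = v0^2 * sin(2*theta) / g
R = 56^2 * (sqrt(3)/2) / 10
R = 3136 * sqrt(3) / 20
R = 784/5*sqrt(3) m

784/5*sqrt(3) m


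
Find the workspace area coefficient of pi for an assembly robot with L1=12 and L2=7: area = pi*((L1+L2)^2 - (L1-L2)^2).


Given: L1 = 12, L2 = 7
(L1+L2)^2 = (19)^2 = 361
(L1-L2)^2 = (5)^2 = 25
Difference = 361 - 25 = 336
This equals 4*L1*L2 = 4*12*7 = 336
Workspace area = 336*pi

336


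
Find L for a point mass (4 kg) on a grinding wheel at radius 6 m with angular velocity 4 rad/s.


Given: m = 4 kg, r = 6 m, omega = 4 rad/s
For a point mass: I = m*r^2
I = 4*6^2 = 4*36 = 144
L = I*omega = 144*4
L = 576 kg*m^2/s

576 kg*m^2/s


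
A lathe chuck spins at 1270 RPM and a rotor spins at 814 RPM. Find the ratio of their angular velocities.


Given: RPM_A = 1270, RPM_B = 814
omega = 2*pi*RPM/60, so omega_A/omega_B = RPM_A / RPM_B
omega_A/omega_B = 1270 / 814
omega_A/omega_B = 635/407

635/407


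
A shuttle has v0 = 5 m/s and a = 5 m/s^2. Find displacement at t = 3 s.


Given: v0 = 5 m/s, a = 5 m/s^2, t = 3 s
Using s = v0*t + (1/2)*a*t^2
s = 5*3 + (1/2)*5*3^2
s = 15 + (1/2)*45
s = 15 + 45/2
s = 75/2

75/2 m


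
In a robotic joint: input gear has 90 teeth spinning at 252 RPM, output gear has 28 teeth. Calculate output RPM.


Given: N1 = 90 teeth, w1 = 252 RPM, N2 = 28 teeth
Using N1*w1 = N2*w2
w2 = N1*w1 / N2
w2 = 90*252 / 28
w2 = 22680 / 28
w2 = 810 RPM

810 RPM


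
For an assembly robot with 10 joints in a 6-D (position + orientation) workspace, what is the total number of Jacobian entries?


Given: task space dimension = 6, joints = 10
Jacobian is a 6 x 10 matrix
Total entries = rows * columns
Total = 6 * 10
Total = 60

60


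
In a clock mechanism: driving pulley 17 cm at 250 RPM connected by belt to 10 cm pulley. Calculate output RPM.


Given: D1 = 17 cm, w1 = 250 RPM, D2 = 10 cm
Using D1*w1 = D2*w2
w2 = D1*w1 / D2
w2 = 17*250 / 10
w2 = 4250 / 10
w2 = 425 RPM

425 RPM


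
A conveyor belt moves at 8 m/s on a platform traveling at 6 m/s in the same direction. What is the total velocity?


Given: object velocity = 8 m/s, platform velocity = 6 m/s (same direction)
Using classical velocity addition: v_total = v_object + v_platform
v_total = 8 + 6
v_total = 14 m/s

14 m/s


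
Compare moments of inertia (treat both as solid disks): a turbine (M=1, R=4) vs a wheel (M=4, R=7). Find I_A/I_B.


Given: M1=1 kg, R1=4 m, M2=4 kg, R2=7 m
For a disk: I = (1/2)*M*R^2, so I_A/I_B = (M1*R1^2)/(M2*R2^2)
M1*R1^2 = 1*16 = 16
M2*R2^2 = 4*49 = 196
I_A/I_B = 16/196 = 4/49

4/49


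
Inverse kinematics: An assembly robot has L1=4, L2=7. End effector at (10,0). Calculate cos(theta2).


Given: L1 = 4, L2 = 7, target (x, y) = (10, 0)
Using cos(theta2) = (x^2 + y^2 - L1^2 - L2^2) / (2*L1*L2)
x^2 + y^2 = 10^2 + 0 = 100
L1^2 + L2^2 = 16 + 49 = 65
Numerator = 100 - 65 = 35
Denominator = 2*4*7 = 56
cos(theta2) = 35/56 = 5/8

5/8


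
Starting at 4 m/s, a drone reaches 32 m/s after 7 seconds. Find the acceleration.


Given: initial velocity v0 = 4 m/s, final velocity v = 32 m/s, time t = 7 s
Using a = (v - v0) / t
a = (32 - 4) / 7
a = 28 / 7
a = 4 m/s^2

4 m/s^2


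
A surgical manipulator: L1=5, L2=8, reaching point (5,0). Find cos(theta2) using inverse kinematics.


Given: L1 = 5, L2 = 8, target (x, y) = (5, 0)
Using cos(theta2) = (x^2 + y^2 - L1^2 - L2^2) / (2*L1*L2)
x^2 + y^2 = 5^2 + 0 = 25
L1^2 + L2^2 = 25 + 64 = 89
Numerator = 25 - 89 = -64
Denominator = 2*5*8 = 80
cos(theta2) = -64/80 = -4/5

-4/5


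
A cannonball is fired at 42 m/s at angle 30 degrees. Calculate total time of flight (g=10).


Given: v0 = 42 m/s, theta = 30 deg, g = 10 m/s^2
sin(30) = 1/2
Using T = 2*v0*sin(theta) / g
T = 2*42*1/2 / 10
T = 42 / 10
T = 21/5 s

21/5 s


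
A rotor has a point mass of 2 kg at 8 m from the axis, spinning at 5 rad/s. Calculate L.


Given: m = 2 kg, r = 8 m, omega = 5 rad/s
For a point mass: I = m*r^2
I = 2*8^2 = 2*64 = 128
L = I*omega = 128*5
L = 640 kg*m^2/s

640 kg*m^2/s


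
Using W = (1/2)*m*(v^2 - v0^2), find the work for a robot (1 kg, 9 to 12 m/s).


Given: m = 1 kg, v0 = 9 m/s, v = 12 m/s
Using W = (1/2)*m*(v^2 - v0^2)
v^2 = 12^2 = 144
v0^2 = 9^2 = 81
v^2 - v0^2 = 144 - 81 = 63
W = (1/2)*1*63 = 63/2 J

63/2 J
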